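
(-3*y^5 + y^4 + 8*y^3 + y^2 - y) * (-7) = 21*y^5 - 7*y^4 - 56*y^3 - 7*y^2 + 7*y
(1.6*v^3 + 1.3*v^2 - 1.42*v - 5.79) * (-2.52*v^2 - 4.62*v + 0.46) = -4.032*v^5 - 10.668*v^4 - 1.6916*v^3 + 21.7492*v^2 + 26.0966*v - 2.6634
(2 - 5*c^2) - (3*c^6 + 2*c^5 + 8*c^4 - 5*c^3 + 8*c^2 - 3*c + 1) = -3*c^6 - 2*c^5 - 8*c^4 + 5*c^3 - 13*c^2 + 3*c + 1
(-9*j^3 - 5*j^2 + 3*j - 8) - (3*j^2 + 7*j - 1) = -9*j^3 - 8*j^2 - 4*j - 7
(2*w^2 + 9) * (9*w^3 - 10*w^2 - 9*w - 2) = 18*w^5 - 20*w^4 + 63*w^3 - 94*w^2 - 81*w - 18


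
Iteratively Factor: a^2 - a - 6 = (a + 2)*(a - 3)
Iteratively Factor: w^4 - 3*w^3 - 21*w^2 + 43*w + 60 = (w + 4)*(w^3 - 7*w^2 + 7*w + 15) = (w - 3)*(w + 4)*(w^2 - 4*w - 5) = (w - 5)*(w - 3)*(w + 4)*(w + 1)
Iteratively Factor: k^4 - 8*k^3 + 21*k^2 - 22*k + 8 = (k - 4)*(k^3 - 4*k^2 + 5*k - 2) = (k - 4)*(k - 1)*(k^2 - 3*k + 2) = (k - 4)*(k - 2)*(k - 1)*(k - 1)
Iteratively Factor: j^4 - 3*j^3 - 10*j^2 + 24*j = (j - 4)*(j^3 + j^2 - 6*j) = (j - 4)*(j + 3)*(j^2 - 2*j) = (j - 4)*(j - 2)*(j + 3)*(j)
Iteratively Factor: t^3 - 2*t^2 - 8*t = (t - 4)*(t^2 + 2*t) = (t - 4)*(t + 2)*(t)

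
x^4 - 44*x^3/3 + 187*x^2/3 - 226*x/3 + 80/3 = (x - 8)*(x - 5)*(x - 1)*(x - 2/3)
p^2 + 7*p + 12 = (p + 3)*(p + 4)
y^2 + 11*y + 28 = (y + 4)*(y + 7)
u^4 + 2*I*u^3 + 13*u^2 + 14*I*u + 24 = (u - 3*I)*(u - I)*(u + 2*I)*(u + 4*I)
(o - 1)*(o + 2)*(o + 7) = o^3 + 8*o^2 + 5*o - 14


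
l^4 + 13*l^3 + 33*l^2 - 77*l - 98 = (l - 2)*(l + 1)*(l + 7)^2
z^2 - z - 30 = (z - 6)*(z + 5)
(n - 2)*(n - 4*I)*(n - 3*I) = n^3 - 2*n^2 - 7*I*n^2 - 12*n + 14*I*n + 24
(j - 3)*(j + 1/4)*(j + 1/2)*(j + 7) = j^4 + 19*j^3/4 - 143*j^2/8 - 61*j/4 - 21/8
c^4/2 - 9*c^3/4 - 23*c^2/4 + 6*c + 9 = (c/2 + 1)*(c - 6)*(c - 3/2)*(c + 1)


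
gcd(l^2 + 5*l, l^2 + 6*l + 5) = l + 5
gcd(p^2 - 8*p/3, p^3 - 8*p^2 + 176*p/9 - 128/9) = p - 8/3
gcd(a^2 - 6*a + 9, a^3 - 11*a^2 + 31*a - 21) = a - 3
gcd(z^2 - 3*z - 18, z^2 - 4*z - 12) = z - 6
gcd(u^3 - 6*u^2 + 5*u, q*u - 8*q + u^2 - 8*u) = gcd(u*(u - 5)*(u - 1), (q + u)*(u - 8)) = 1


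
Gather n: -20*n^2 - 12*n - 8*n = -20*n^2 - 20*n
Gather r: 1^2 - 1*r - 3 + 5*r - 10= 4*r - 12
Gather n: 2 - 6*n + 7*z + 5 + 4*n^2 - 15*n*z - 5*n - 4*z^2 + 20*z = 4*n^2 + n*(-15*z - 11) - 4*z^2 + 27*z + 7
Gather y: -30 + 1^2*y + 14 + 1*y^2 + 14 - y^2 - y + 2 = 0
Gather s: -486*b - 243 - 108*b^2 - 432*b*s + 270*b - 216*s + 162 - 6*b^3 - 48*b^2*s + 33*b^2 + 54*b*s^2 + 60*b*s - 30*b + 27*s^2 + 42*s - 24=-6*b^3 - 75*b^2 - 246*b + s^2*(54*b + 27) + s*(-48*b^2 - 372*b - 174) - 105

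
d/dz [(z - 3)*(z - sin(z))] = z + (3 - z)*(cos(z) - 1) - sin(z)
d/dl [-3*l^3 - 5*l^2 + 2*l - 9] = -9*l^2 - 10*l + 2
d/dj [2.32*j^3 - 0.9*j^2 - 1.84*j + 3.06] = 6.96*j^2 - 1.8*j - 1.84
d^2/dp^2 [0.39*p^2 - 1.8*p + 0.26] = 0.780000000000000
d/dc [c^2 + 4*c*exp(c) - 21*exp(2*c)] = 4*c*exp(c) + 2*c - 42*exp(2*c) + 4*exp(c)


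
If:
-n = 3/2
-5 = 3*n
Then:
No Solution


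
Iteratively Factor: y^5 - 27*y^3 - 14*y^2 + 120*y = (y - 2)*(y^4 + 2*y^3 - 23*y^2 - 60*y) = (y - 5)*(y - 2)*(y^3 + 7*y^2 + 12*y) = y*(y - 5)*(y - 2)*(y^2 + 7*y + 12) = y*(y - 5)*(y - 2)*(y + 3)*(y + 4)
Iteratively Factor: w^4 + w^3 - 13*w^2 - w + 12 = (w - 3)*(w^3 + 4*w^2 - w - 4) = (w - 3)*(w + 1)*(w^2 + 3*w - 4) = (w - 3)*(w - 1)*(w + 1)*(w + 4)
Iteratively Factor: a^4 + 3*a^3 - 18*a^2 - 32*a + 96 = (a - 3)*(a^3 + 6*a^2 - 32) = (a - 3)*(a + 4)*(a^2 + 2*a - 8) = (a - 3)*(a - 2)*(a + 4)*(a + 4)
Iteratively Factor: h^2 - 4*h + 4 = (h - 2)*(h - 2)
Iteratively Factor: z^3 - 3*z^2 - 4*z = (z)*(z^2 - 3*z - 4) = z*(z + 1)*(z - 4)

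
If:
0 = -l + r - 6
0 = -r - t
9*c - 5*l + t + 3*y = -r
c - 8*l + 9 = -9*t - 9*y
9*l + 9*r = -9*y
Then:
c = -459/304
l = -873/304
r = 951/304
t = -951/304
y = -39/152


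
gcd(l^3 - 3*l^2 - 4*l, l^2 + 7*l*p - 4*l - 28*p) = l - 4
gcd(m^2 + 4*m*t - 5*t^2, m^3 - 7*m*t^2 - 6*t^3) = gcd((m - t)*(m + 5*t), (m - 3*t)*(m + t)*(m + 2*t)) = 1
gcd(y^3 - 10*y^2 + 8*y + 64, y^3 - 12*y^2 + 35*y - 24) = y - 8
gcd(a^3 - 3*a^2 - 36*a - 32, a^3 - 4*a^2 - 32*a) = a^2 - 4*a - 32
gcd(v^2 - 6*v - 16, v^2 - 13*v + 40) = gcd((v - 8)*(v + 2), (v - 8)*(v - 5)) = v - 8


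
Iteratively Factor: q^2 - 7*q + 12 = (q - 4)*(q - 3)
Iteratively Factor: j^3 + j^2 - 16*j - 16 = (j + 4)*(j^2 - 3*j - 4) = (j - 4)*(j + 4)*(j + 1)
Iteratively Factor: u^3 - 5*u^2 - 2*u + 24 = (u + 2)*(u^2 - 7*u + 12) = (u - 3)*(u + 2)*(u - 4)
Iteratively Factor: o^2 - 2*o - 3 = (o - 3)*(o + 1)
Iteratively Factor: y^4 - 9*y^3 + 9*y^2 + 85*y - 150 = (y + 3)*(y^3 - 12*y^2 + 45*y - 50) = (y - 5)*(y + 3)*(y^2 - 7*y + 10) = (y - 5)*(y - 2)*(y + 3)*(y - 5)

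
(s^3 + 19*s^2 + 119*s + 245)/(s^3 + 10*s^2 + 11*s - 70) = (s + 7)/(s - 2)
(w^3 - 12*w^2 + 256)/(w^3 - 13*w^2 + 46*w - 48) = (w^2 - 4*w - 32)/(w^2 - 5*w + 6)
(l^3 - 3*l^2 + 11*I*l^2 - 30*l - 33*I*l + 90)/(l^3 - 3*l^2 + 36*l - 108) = (l + 5*I)/(l - 6*I)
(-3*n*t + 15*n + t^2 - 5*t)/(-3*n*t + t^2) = (t - 5)/t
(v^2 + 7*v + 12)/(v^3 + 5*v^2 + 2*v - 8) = (v + 3)/(v^2 + v - 2)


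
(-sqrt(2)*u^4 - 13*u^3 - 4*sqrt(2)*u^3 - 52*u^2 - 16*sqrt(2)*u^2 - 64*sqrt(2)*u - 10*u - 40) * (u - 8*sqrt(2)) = -sqrt(2)*u^5 - 4*sqrt(2)*u^4 + 3*u^4 + 12*u^3 + 88*sqrt(2)*u^3 + 246*u^2 + 352*sqrt(2)*u^2 + 80*sqrt(2)*u + 984*u + 320*sqrt(2)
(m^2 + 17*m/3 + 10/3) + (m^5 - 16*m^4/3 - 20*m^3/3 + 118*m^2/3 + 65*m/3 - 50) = m^5 - 16*m^4/3 - 20*m^3/3 + 121*m^2/3 + 82*m/3 - 140/3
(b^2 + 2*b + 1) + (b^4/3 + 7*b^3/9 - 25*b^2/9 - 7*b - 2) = b^4/3 + 7*b^3/9 - 16*b^2/9 - 5*b - 1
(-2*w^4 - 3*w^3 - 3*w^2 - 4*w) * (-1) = 2*w^4 + 3*w^3 + 3*w^2 + 4*w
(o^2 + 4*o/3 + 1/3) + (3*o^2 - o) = 4*o^2 + o/3 + 1/3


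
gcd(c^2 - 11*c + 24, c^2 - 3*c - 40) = c - 8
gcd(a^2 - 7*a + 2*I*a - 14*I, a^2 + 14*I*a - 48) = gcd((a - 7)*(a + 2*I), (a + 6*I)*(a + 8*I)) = 1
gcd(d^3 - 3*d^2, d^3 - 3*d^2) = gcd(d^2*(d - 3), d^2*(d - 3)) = d^3 - 3*d^2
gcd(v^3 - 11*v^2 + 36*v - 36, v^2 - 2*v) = v - 2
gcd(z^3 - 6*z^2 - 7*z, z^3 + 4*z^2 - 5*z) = z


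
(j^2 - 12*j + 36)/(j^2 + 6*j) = (j^2 - 12*j + 36)/(j*(j + 6))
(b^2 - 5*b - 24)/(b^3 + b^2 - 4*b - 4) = (b^2 - 5*b - 24)/(b^3 + b^2 - 4*b - 4)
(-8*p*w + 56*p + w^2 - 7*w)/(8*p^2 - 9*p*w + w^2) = (7 - w)/(p - w)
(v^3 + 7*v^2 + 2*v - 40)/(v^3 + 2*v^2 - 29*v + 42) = (v^2 + 9*v + 20)/(v^2 + 4*v - 21)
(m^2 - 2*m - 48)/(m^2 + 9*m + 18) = (m - 8)/(m + 3)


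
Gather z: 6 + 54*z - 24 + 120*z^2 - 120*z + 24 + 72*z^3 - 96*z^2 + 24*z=72*z^3 + 24*z^2 - 42*z + 6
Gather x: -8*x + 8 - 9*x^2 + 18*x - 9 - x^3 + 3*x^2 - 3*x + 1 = -x^3 - 6*x^2 + 7*x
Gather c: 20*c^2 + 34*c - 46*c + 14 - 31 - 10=20*c^2 - 12*c - 27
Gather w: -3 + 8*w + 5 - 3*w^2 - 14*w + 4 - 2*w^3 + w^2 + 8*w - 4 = -2*w^3 - 2*w^2 + 2*w + 2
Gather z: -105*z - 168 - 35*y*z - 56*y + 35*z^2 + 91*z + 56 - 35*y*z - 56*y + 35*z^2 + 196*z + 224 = -112*y + 70*z^2 + z*(182 - 70*y) + 112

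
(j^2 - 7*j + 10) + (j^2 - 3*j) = 2*j^2 - 10*j + 10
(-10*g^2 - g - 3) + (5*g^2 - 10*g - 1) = -5*g^2 - 11*g - 4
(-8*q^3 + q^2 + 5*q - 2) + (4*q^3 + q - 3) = -4*q^3 + q^2 + 6*q - 5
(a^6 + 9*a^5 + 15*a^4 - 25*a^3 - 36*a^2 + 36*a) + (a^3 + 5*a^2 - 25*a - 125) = a^6 + 9*a^5 + 15*a^4 - 24*a^3 - 31*a^2 + 11*a - 125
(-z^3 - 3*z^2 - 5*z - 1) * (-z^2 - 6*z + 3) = z^5 + 9*z^4 + 20*z^3 + 22*z^2 - 9*z - 3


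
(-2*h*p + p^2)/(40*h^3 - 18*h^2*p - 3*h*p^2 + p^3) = p/(-20*h^2 - h*p + p^2)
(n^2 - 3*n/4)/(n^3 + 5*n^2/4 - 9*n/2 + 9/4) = n/(n^2 + 2*n - 3)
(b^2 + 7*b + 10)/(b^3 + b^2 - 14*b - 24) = (b + 5)/(b^2 - b - 12)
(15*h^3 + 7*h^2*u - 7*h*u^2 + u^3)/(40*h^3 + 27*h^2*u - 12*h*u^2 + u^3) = (-3*h + u)/(-8*h + u)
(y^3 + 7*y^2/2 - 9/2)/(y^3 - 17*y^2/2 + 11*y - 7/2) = (2*y^2 + 9*y + 9)/(2*y^2 - 15*y + 7)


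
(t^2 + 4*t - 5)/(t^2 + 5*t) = (t - 1)/t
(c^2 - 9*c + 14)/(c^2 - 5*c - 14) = (c - 2)/(c + 2)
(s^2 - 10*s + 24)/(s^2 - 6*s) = (s - 4)/s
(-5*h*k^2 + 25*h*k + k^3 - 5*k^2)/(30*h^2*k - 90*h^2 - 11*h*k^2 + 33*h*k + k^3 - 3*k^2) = k*(5 - k)/(6*h*k - 18*h - k^2 + 3*k)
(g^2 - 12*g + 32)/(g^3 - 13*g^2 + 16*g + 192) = (g - 4)/(g^2 - 5*g - 24)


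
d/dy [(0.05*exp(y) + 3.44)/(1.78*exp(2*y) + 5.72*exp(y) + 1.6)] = (-(0.05*exp(y) + 3.44)*(3.56*exp(y) + 5.72) + 0.089*exp(2*y) + 0.286*exp(y) + 0.08)*exp(y)/(1.78*exp(2*y) + 5.72*exp(y) + 1.6)^2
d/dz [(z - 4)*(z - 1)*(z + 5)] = 3*z^2 - 21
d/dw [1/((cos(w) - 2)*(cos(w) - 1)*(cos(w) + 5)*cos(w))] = (-23*cos(w) + 3*cos(2*w) + cos(3*w) + 13)*sin(w)/((cos(w) - 2)^2*(cos(w) - 1)^2*(cos(w) + 5)^2*cos(w)^2)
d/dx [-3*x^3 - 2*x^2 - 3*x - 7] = -9*x^2 - 4*x - 3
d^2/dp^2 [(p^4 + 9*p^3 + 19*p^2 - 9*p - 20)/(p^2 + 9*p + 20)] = 2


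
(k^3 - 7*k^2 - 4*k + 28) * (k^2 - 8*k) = k^5 - 15*k^4 + 52*k^3 + 60*k^2 - 224*k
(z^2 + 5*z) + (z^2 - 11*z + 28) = 2*z^2 - 6*z + 28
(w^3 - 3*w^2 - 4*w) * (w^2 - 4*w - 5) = w^5 - 7*w^4 + 3*w^3 + 31*w^2 + 20*w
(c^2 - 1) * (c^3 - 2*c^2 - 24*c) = c^5 - 2*c^4 - 25*c^3 + 2*c^2 + 24*c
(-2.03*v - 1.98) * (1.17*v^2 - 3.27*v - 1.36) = -2.3751*v^3 + 4.3215*v^2 + 9.2354*v + 2.6928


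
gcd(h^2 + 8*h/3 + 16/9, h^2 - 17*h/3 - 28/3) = h + 4/3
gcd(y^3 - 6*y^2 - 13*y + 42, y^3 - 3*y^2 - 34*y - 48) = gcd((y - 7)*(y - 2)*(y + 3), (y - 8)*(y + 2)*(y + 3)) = y + 3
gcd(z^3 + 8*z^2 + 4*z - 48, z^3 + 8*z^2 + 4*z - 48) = z^3 + 8*z^2 + 4*z - 48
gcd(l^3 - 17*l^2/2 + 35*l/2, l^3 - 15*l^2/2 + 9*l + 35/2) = l^2 - 17*l/2 + 35/2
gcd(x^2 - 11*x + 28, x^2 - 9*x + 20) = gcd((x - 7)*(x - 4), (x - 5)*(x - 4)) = x - 4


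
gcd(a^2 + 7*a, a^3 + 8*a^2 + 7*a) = a^2 + 7*a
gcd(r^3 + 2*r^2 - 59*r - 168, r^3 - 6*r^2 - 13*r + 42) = r + 3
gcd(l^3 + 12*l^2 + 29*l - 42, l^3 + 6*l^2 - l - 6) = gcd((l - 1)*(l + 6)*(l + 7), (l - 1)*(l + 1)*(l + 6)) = l^2 + 5*l - 6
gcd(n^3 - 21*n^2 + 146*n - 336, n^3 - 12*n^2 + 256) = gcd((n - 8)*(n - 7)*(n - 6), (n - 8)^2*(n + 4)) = n - 8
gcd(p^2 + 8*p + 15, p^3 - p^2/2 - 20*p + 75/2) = p + 5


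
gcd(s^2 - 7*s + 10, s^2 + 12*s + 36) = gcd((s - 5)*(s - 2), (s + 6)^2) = 1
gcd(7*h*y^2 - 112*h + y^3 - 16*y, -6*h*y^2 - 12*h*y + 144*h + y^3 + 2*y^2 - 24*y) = y - 4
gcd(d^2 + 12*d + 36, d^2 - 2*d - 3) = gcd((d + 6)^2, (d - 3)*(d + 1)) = 1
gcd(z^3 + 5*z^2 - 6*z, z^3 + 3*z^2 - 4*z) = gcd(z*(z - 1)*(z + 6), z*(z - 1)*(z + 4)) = z^2 - z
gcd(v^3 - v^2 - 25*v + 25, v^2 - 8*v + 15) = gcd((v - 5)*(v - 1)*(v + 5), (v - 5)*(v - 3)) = v - 5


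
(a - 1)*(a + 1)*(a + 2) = a^3 + 2*a^2 - a - 2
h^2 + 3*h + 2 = (h + 1)*(h + 2)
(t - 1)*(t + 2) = t^2 + t - 2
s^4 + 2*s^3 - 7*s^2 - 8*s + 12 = (s - 2)*(s - 1)*(s + 2)*(s + 3)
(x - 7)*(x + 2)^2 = x^3 - 3*x^2 - 24*x - 28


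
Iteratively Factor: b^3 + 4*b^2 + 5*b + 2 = (b + 1)*(b^2 + 3*b + 2) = (b + 1)*(b + 2)*(b + 1)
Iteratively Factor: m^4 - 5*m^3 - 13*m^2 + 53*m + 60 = (m + 1)*(m^3 - 6*m^2 - 7*m + 60) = (m + 1)*(m + 3)*(m^2 - 9*m + 20) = (m - 5)*(m + 1)*(m + 3)*(m - 4)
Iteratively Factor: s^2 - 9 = (s + 3)*(s - 3)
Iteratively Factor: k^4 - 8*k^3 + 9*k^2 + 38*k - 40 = (k + 2)*(k^3 - 10*k^2 + 29*k - 20) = (k - 1)*(k + 2)*(k^2 - 9*k + 20) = (k - 4)*(k - 1)*(k + 2)*(k - 5)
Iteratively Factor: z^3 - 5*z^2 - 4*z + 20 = (z + 2)*(z^2 - 7*z + 10) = (z - 5)*(z + 2)*(z - 2)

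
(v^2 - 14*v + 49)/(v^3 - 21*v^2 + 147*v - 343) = 1/(v - 7)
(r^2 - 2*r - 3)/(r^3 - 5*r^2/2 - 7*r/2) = 2*(r - 3)/(r*(2*r - 7))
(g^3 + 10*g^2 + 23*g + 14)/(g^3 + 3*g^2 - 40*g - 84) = (g + 1)/(g - 6)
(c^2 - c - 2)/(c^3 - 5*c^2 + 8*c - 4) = (c + 1)/(c^2 - 3*c + 2)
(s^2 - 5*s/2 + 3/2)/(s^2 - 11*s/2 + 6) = (s - 1)/(s - 4)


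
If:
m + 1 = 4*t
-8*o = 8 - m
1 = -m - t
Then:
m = -1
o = -9/8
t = 0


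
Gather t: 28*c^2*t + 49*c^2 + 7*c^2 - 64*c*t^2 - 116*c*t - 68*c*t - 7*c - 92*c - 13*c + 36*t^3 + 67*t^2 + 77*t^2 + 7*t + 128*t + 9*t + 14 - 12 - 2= 56*c^2 - 112*c + 36*t^3 + t^2*(144 - 64*c) + t*(28*c^2 - 184*c + 144)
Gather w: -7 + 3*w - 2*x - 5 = 3*w - 2*x - 12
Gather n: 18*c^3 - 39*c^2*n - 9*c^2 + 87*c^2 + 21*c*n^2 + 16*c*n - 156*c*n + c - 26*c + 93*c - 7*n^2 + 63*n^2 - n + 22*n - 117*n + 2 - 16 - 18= 18*c^3 + 78*c^2 + 68*c + n^2*(21*c + 56) + n*(-39*c^2 - 140*c - 96) - 32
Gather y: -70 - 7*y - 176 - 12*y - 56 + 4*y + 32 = -15*y - 270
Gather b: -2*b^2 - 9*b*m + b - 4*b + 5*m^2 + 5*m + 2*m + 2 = -2*b^2 + b*(-9*m - 3) + 5*m^2 + 7*m + 2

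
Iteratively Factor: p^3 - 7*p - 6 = (p - 3)*(p^2 + 3*p + 2) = (p - 3)*(p + 1)*(p + 2)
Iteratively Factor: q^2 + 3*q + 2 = (q + 2)*(q + 1)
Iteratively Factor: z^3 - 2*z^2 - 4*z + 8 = (z + 2)*(z^2 - 4*z + 4) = (z - 2)*(z + 2)*(z - 2)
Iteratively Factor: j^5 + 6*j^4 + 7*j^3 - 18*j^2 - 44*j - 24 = (j + 1)*(j^4 + 5*j^3 + 2*j^2 - 20*j - 24) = (j + 1)*(j + 3)*(j^3 + 2*j^2 - 4*j - 8) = (j + 1)*(j + 2)*(j + 3)*(j^2 - 4) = (j + 1)*(j + 2)^2*(j + 3)*(j - 2)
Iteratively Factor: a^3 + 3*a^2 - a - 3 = (a - 1)*(a^2 + 4*a + 3) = (a - 1)*(a + 3)*(a + 1)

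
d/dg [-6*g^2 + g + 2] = 1 - 12*g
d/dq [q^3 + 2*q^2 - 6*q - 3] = 3*q^2 + 4*q - 6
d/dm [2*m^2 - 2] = 4*m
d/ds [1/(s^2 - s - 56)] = (1 - 2*s)/(-s^2 + s + 56)^2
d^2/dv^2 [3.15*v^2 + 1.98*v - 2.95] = 6.30000000000000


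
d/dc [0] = 0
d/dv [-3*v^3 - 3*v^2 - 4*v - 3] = -9*v^2 - 6*v - 4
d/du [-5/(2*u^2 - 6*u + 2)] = 5*(2*u - 3)/(2*(u^2 - 3*u + 1)^2)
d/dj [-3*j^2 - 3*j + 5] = -6*j - 3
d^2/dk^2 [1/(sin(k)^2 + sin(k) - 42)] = (-4*sin(k)^4 - 3*sin(k)^3 - 163*sin(k)^2 - 36*sin(k) + 86)/(sin(k)^2 + sin(k) - 42)^3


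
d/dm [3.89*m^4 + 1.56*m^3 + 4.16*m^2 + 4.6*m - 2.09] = 15.56*m^3 + 4.68*m^2 + 8.32*m + 4.6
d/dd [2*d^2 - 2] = 4*d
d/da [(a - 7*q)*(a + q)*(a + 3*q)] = 3*a^2 - 6*a*q - 25*q^2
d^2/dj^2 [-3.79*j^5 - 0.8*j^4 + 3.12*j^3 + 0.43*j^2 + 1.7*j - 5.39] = -75.8*j^3 - 9.6*j^2 + 18.72*j + 0.86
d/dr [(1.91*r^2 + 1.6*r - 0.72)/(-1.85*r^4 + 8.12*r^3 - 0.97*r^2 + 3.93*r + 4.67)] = (7.067*r^5 - 6.6292*r^4 - 31.312*r^3 + 26.5975*r^2 + 16.4426*r + 10.3016)/(3.4225*r^8 - 30.044*r^7 + 69.5234*r^6 - 30.2938*r^5 + 47.4851*r^4 + 68.2166*r^3 + 6.3851*r^2 + 36.7062*r + 21.8089)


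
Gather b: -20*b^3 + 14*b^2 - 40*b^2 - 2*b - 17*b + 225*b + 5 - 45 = -20*b^3 - 26*b^2 + 206*b - 40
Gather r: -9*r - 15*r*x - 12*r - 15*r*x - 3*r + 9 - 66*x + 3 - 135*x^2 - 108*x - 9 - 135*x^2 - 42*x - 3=r*(-30*x - 24) - 270*x^2 - 216*x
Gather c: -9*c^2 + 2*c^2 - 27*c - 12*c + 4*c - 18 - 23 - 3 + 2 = -7*c^2 - 35*c - 42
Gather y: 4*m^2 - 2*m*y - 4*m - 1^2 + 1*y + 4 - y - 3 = 4*m^2 - 2*m*y - 4*m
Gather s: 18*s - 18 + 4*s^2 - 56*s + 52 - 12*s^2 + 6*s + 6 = -8*s^2 - 32*s + 40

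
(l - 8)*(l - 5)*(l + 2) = l^3 - 11*l^2 + 14*l + 80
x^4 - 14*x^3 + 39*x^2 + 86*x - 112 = (x - 8)*(x - 7)*(x - 1)*(x + 2)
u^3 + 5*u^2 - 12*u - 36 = (u - 3)*(u + 2)*(u + 6)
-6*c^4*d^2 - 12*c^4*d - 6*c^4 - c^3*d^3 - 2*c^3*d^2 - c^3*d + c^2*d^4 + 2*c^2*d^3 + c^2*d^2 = (-3*c + d)*(2*c + d)*(c*d + c)^2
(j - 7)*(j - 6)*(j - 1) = j^3 - 14*j^2 + 55*j - 42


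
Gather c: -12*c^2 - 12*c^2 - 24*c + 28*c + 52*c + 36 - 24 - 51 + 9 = -24*c^2 + 56*c - 30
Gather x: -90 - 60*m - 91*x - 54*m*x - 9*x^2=-60*m - 9*x^2 + x*(-54*m - 91) - 90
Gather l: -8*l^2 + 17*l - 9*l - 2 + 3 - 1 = -8*l^2 + 8*l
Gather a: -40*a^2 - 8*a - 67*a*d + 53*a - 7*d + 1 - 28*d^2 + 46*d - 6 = -40*a^2 + a*(45 - 67*d) - 28*d^2 + 39*d - 5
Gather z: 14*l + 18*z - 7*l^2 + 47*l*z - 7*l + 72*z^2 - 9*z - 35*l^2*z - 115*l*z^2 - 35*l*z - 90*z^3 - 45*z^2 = -7*l^2 + 7*l - 90*z^3 + z^2*(27 - 115*l) + z*(-35*l^2 + 12*l + 9)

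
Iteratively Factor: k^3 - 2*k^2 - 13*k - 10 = (k + 2)*(k^2 - 4*k - 5) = (k + 1)*(k + 2)*(k - 5)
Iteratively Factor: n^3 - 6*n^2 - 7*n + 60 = (n - 4)*(n^2 - 2*n - 15) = (n - 5)*(n - 4)*(n + 3)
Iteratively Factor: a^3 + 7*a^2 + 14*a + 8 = (a + 1)*(a^2 + 6*a + 8) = (a + 1)*(a + 4)*(a + 2)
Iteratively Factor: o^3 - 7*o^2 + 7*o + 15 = (o - 3)*(o^2 - 4*o - 5) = (o - 5)*(o - 3)*(o + 1)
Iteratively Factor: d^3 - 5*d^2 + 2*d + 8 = (d - 2)*(d^2 - 3*d - 4) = (d - 2)*(d + 1)*(d - 4)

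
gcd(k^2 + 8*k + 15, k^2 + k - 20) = k + 5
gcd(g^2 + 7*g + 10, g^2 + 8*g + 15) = g + 5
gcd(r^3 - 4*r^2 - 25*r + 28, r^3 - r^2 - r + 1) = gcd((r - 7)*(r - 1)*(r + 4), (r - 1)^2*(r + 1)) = r - 1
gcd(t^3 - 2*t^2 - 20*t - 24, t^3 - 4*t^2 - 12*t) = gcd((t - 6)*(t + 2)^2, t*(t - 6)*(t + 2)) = t^2 - 4*t - 12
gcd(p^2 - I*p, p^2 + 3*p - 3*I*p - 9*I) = 1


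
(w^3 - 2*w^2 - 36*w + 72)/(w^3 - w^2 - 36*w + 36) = (w - 2)/(w - 1)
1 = 1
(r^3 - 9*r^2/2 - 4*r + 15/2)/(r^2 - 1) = (2*r^2 - 7*r - 15)/(2*(r + 1))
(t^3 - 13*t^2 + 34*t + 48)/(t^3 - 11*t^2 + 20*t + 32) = (t - 6)/(t - 4)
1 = 1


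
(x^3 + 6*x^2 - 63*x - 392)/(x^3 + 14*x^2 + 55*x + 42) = (x^2 - x - 56)/(x^2 + 7*x + 6)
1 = 1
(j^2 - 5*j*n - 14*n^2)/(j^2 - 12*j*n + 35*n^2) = (j + 2*n)/(j - 5*n)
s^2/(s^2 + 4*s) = s/(s + 4)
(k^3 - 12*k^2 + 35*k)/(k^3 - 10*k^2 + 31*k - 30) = k*(k - 7)/(k^2 - 5*k + 6)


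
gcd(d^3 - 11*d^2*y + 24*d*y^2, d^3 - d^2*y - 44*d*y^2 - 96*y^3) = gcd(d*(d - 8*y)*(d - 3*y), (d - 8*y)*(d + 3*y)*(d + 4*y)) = -d + 8*y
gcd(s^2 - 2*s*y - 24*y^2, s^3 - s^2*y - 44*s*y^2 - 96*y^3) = s + 4*y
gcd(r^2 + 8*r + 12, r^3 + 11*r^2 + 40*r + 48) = 1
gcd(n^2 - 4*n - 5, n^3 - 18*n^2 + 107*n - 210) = n - 5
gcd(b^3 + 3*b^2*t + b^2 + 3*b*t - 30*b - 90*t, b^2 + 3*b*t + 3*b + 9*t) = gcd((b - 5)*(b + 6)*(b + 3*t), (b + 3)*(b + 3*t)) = b + 3*t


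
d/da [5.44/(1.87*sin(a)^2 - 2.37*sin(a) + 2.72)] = (12.8928 - 20.3456*sin(a))*cos(a)/(1.87*sin(a)^2 - 2.37*sin(a) + 2.72)^2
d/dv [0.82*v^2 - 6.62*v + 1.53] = 1.64*v - 6.62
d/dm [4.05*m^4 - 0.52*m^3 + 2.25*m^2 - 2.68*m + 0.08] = 16.2*m^3 - 1.56*m^2 + 4.5*m - 2.68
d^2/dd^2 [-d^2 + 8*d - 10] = -2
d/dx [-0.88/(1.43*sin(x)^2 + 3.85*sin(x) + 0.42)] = (2.5168*sin(x) + 3.388)*cos(x)/(1.43*sin(x)^2 + 3.85*sin(x) + 0.42)^2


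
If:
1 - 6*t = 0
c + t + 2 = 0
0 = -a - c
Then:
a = 13/6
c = -13/6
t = 1/6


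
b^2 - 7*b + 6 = (b - 6)*(b - 1)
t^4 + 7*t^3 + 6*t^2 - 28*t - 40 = (t - 2)*(t + 2)^2*(t + 5)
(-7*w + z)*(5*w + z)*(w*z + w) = -35*w^3*z - 35*w^3 - 2*w^2*z^2 - 2*w^2*z + w*z^3 + w*z^2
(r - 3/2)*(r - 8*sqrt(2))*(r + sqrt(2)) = r^3 - 7*sqrt(2)*r^2 - 3*r^2/2 - 16*r + 21*sqrt(2)*r/2 + 24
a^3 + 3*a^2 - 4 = (a - 1)*(a + 2)^2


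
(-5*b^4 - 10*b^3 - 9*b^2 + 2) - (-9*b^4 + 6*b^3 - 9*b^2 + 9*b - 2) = 4*b^4 - 16*b^3 - 9*b + 4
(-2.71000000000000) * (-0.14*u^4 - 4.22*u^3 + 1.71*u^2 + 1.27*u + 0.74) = 0.3794*u^4 + 11.4362*u^3 - 4.6341*u^2 - 3.4417*u - 2.0054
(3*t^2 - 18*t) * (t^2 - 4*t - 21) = 3*t^4 - 30*t^3 + 9*t^2 + 378*t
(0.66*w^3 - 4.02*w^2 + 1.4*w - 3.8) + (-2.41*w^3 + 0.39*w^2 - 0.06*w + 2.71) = -1.75*w^3 - 3.63*w^2 + 1.34*w - 1.09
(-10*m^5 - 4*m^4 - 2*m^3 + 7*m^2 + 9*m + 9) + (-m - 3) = -10*m^5 - 4*m^4 - 2*m^3 + 7*m^2 + 8*m + 6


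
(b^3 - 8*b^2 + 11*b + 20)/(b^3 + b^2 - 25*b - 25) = (b - 4)/(b + 5)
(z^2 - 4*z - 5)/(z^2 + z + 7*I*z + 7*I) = (z - 5)/(z + 7*I)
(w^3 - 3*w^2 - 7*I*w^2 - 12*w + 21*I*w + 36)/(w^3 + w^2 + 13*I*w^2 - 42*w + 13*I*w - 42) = (w^3 + w^2*(-3 - 7*I) + w*(-12 + 21*I) + 36)/(w^3 + w^2*(1 + 13*I) + w*(-42 + 13*I) - 42)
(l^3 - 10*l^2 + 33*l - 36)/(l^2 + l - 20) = (l^2 - 6*l + 9)/(l + 5)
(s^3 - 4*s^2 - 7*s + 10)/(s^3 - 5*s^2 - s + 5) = (s + 2)/(s + 1)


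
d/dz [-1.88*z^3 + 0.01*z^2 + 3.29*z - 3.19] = -5.64*z^2 + 0.02*z + 3.29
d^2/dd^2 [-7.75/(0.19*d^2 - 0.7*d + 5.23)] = (0.55955*d^2 - 2.0615*d - 7.75*(0.38*d - 0.7)*(0.76*d - 1.4) + 15.40235)/(0.19*d^2 - 0.7*d + 5.23)^3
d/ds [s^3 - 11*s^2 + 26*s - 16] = 3*s^2 - 22*s + 26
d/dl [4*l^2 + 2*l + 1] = 8*l + 2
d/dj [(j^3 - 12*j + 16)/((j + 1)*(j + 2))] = (j^4 + 6*j^3 + 18*j^2 - 32*j - 72)/(j^4 + 6*j^3 + 13*j^2 + 12*j + 4)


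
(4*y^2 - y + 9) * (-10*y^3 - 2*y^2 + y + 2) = -40*y^5 + 2*y^4 - 84*y^3 - 11*y^2 + 7*y + 18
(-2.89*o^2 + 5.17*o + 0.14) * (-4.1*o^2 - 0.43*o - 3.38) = 11.849*o^4 - 19.9543*o^3 + 6.9711*o^2 - 17.5348*o - 0.4732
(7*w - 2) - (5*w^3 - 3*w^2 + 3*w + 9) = -5*w^3 + 3*w^2 + 4*w - 11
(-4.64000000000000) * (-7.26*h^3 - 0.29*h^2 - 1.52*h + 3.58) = 33.6864*h^3 + 1.3456*h^2 + 7.0528*h - 16.6112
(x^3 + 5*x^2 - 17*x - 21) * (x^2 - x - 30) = x^5 + 4*x^4 - 52*x^3 - 154*x^2 + 531*x + 630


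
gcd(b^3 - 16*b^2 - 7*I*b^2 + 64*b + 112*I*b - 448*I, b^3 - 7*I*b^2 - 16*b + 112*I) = b - 7*I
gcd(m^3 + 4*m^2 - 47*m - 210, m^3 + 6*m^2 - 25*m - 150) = m^2 + 11*m + 30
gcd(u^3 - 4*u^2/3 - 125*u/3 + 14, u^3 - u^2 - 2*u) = 1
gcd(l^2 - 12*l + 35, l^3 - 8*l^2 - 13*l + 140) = l^2 - 12*l + 35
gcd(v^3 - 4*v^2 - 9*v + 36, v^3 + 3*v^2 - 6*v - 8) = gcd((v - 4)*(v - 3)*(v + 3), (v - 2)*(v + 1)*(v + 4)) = 1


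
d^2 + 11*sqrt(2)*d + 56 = (d + 4*sqrt(2))*(d + 7*sqrt(2))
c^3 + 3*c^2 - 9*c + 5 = (c - 1)^2*(c + 5)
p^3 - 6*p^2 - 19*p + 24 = (p - 8)*(p - 1)*(p + 3)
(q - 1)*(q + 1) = q^2 - 1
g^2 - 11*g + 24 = (g - 8)*(g - 3)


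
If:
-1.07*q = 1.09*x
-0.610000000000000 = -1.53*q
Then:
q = 0.40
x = -0.39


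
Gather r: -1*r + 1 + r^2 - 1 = r^2 - r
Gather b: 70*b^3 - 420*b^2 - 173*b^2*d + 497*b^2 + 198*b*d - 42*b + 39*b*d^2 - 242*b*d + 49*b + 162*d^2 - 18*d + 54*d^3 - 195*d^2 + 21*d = 70*b^3 + b^2*(77 - 173*d) + b*(39*d^2 - 44*d + 7) + 54*d^3 - 33*d^2 + 3*d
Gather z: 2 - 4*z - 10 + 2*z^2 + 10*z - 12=2*z^2 + 6*z - 20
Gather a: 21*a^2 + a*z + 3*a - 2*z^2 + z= 21*a^2 + a*(z + 3) - 2*z^2 + z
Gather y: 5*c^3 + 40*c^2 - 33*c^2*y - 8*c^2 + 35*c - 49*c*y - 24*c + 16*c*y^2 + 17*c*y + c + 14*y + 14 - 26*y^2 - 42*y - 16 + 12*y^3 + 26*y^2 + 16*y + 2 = 5*c^3 + 32*c^2 + 16*c*y^2 + 12*c + 12*y^3 + y*(-33*c^2 - 32*c - 12)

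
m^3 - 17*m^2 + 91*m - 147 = (m - 7)^2*(m - 3)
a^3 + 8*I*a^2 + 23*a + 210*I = (a - 5*I)*(a + 6*I)*(a + 7*I)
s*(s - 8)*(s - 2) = s^3 - 10*s^2 + 16*s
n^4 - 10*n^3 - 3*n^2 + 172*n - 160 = (n - 8)*(n - 5)*(n - 1)*(n + 4)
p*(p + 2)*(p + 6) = p^3 + 8*p^2 + 12*p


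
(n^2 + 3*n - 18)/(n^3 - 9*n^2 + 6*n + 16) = (n^2 + 3*n - 18)/(n^3 - 9*n^2 + 6*n + 16)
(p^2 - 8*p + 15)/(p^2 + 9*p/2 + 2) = 2*(p^2 - 8*p + 15)/(2*p^2 + 9*p + 4)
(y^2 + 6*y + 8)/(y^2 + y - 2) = (y + 4)/(y - 1)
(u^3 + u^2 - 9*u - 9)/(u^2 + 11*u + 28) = (u^3 + u^2 - 9*u - 9)/(u^2 + 11*u + 28)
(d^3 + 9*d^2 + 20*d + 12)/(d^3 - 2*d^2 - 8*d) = (d^2 + 7*d + 6)/(d*(d - 4))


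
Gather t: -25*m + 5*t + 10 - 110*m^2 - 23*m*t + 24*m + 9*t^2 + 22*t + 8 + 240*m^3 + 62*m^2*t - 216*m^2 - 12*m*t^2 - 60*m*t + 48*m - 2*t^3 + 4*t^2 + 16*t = 240*m^3 - 326*m^2 + 47*m - 2*t^3 + t^2*(13 - 12*m) + t*(62*m^2 - 83*m + 43) + 18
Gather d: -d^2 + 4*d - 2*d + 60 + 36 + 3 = -d^2 + 2*d + 99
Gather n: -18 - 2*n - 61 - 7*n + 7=-9*n - 72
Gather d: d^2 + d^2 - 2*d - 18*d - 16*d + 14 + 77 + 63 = 2*d^2 - 36*d + 154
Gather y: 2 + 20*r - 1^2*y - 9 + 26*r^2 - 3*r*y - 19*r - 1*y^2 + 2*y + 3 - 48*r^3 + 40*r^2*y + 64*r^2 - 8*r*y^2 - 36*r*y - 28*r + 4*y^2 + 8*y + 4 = -48*r^3 + 90*r^2 - 27*r + y^2*(3 - 8*r) + y*(40*r^2 - 39*r + 9)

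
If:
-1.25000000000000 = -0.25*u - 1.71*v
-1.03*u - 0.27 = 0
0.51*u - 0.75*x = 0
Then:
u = -0.26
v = 0.77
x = -0.18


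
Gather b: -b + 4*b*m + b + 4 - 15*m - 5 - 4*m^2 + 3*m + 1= 4*b*m - 4*m^2 - 12*m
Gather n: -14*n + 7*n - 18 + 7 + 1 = -7*n - 10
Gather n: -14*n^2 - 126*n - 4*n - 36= -14*n^2 - 130*n - 36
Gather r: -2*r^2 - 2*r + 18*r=-2*r^2 + 16*r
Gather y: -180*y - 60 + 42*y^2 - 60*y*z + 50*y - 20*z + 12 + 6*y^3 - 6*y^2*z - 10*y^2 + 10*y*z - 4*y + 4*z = 6*y^3 + y^2*(32 - 6*z) + y*(-50*z - 134) - 16*z - 48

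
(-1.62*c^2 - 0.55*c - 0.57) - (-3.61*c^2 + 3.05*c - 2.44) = 1.99*c^2 - 3.6*c + 1.87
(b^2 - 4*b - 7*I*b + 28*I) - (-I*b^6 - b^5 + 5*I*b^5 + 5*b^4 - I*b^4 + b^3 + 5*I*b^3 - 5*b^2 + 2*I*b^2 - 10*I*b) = I*b^6 + b^5 - 5*I*b^5 - 5*b^4 + I*b^4 - b^3 - 5*I*b^3 + 6*b^2 - 2*I*b^2 - 4*b + 3*I*b + 28*I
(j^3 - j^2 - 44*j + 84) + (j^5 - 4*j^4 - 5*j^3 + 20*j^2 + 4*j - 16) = j^5 - 4*j^4 - 4*j^3 + 19*j^2 - 40*j + 68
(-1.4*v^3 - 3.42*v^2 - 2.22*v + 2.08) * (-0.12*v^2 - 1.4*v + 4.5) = 0.168*v^5 + 2.3704*v^4 - 1.2456*v^3 - 12.5316*v^2 - 12.902*v + 9.36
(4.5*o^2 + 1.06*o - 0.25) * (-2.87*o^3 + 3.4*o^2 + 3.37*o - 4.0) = -12.915*o^5 + 12.2578*o^4 + 19.4865*o^3 - 15.2778*o^2 - 5.0825*o + 1.0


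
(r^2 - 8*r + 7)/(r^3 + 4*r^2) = (r^2 - 8*r + 7)/(r^2*(r + 4))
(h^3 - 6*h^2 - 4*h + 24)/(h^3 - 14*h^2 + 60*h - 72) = (h + 2)/(h - 6)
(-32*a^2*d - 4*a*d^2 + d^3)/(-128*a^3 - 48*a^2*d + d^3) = d/(4*a + d)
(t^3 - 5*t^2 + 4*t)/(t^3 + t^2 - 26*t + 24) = t/(t + 6)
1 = 1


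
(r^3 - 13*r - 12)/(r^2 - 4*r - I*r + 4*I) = (r^2 + 4*r + 3)/(r - I)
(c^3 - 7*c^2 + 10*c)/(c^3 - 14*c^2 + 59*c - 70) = c/(c - 7)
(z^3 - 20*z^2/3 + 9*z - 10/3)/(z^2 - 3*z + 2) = (3*z^2 - 17*z + 10)/(3*(z - 2))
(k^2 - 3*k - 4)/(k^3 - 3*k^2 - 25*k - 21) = (k - 4)/(k^2 - 4*k - 21)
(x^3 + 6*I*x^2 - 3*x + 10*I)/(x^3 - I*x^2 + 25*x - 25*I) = (x + 2*I)/(x - 5*I)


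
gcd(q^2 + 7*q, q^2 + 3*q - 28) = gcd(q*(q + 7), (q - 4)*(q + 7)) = q + 7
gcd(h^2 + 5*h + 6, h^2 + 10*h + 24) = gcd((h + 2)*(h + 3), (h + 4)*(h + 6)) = 1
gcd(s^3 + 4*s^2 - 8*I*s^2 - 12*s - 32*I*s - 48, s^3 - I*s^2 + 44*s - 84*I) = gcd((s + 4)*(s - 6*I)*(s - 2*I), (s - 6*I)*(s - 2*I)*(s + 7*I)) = s^2 - 8*I*s - 12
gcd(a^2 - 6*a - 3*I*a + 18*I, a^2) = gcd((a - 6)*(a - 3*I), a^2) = 1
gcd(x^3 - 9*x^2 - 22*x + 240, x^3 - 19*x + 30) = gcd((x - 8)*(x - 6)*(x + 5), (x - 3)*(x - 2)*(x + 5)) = x + 5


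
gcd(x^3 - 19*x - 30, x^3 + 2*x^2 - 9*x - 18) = x^2 + 5*x + 6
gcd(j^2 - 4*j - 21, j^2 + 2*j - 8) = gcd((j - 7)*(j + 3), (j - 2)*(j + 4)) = 1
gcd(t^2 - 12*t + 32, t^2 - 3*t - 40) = t - 8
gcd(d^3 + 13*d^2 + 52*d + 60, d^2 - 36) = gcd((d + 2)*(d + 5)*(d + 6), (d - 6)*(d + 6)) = d + 6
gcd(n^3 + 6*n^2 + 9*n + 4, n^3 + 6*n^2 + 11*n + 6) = n + 1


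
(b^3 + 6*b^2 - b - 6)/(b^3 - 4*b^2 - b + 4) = (b + 6)/(b - 4)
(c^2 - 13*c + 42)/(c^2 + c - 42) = (c - 7)/(c + 7)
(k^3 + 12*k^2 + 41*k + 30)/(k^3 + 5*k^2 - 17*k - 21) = (k^2 + 11*k + 30)/(k^2 + 4*k - 21)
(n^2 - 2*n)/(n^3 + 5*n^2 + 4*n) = (n - 2)/(n^2 + 5*n + 4)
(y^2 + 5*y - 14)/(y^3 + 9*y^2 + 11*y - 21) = (y - 2)/(y^2 + 2*y - 3)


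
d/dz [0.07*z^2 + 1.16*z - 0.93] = 0.14*z + 1.16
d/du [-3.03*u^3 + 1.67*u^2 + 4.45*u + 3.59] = -9.09*u^2 + 3.34*u + 4.45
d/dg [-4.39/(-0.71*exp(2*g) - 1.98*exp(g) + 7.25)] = (-6.2338*exp(g) - 8.6922)*exp(g)/(0.71*exp(2*g) + 1.98*exp(g) - 7.25)^2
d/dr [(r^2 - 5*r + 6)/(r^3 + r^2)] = (-r^3 + 10*r^2 - 13*r - 12)/(r^3*(r^2 + 2*r + 1))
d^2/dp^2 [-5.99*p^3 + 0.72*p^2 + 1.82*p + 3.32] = 1.44 - 35.94*p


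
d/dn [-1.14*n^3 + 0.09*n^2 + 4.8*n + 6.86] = -3.42*n^2 + 0.18*n + 4.8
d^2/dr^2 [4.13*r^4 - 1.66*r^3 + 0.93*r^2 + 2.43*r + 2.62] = 49.56*r^2 - 9.96*r + 1.86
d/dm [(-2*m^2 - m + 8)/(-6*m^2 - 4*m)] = (m^2 + 48*m + 16)/(2*m^2*(9*m^2 + 12*m + 4))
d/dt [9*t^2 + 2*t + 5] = 18*t + 2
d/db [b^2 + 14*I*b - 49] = 2*b + 14*I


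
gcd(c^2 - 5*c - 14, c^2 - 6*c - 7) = c - 7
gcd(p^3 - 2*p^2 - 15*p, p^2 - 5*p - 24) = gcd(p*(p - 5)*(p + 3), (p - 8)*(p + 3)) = p + 3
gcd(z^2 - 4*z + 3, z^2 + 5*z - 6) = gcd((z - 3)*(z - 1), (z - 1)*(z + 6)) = z - 1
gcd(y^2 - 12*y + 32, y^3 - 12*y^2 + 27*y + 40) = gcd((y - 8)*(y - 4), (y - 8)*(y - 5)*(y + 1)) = y - 8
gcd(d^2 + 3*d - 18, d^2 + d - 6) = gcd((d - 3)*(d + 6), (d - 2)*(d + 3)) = 1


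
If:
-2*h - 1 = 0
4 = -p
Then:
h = -1/2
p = -4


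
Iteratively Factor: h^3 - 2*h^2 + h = (h)*(h^2 - 2*h + 1) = h*(h - 1)*(h - 1)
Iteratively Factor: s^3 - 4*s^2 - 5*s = (s + 1)*(s^2 - 5*s) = s*(s + 1)*(s - 5)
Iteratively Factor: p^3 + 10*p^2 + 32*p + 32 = (p + 2)*(p^2 + 8*p + 16) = (p + 2)*(p + 4)*(p + 4)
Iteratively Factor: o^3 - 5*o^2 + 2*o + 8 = (o - 2)*(o^2 - 3*o - 4) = (o - 2)*(o + 1)*(o - 4)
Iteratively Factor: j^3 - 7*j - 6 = (j + 1)*(j^2 - j - 6) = (j - 3)*(j + 1)*(j + 2)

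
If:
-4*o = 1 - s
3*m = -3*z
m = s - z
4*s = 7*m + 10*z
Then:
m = 0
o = -1/4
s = 0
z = 0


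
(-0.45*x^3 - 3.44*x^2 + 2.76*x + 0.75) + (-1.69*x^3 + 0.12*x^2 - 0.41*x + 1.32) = -2.14*x^3 - 3.32*x^2 + 2.35*x + 2.07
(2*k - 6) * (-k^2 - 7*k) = -2*k^3 - 8*k^2 + 42*k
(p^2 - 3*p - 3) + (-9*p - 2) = p^2 - 12*p - 5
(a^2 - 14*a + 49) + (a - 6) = a^2 - 13*a + 43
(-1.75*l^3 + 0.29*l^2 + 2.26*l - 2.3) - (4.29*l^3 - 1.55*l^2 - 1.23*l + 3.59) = -6.04*l^3 + 1.84*l^2 + 3.49*l - 5.89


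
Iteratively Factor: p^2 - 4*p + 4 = (p - 2)*(p - 2)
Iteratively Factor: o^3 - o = (o + 1)*(o^2 - o) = (o - 1)*(o + 1)*(o)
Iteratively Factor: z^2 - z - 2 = (z - 2)*(z + 1)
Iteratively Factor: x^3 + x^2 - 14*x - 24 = (x + 3)*(x^2 - 2*x - 8) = (x + 2)*(x + 3)*(x - 4)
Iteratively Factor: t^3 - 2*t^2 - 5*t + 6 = (t - 1)*(t^2 - t - 6) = (t - 3)*(t - 1)*(t + 2)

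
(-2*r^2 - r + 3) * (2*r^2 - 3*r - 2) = -4*r^4 + 4*r^3 + 13*r^2 - 7*r - 6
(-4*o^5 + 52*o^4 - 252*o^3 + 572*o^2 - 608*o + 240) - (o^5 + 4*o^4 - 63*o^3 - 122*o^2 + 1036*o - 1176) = -5*o^5 + 48*o^4 - 189*o^3 + 694*o^2 - 1644*o + 1416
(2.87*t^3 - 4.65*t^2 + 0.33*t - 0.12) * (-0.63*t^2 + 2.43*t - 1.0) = -1.8081*t^5 + 9.9036*t^4 - 14.3774*t^3 + 5.5275*t^2 - 0.6216*t + 0.12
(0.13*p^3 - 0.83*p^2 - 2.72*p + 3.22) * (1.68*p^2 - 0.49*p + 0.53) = 0.2184*p^5 - 1.4581*p^4 - 4.094*p^3 + 6.3025*p^2 - 3.0194*p + 1.7066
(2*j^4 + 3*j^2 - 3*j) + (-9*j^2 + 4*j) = 2*j^4 - 6*j^2 + j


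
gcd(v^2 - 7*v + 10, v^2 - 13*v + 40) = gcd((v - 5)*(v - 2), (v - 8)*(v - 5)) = v - 5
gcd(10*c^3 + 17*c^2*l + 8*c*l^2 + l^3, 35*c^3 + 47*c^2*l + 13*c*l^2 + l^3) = 5*c^2 + 6*c*l + l^2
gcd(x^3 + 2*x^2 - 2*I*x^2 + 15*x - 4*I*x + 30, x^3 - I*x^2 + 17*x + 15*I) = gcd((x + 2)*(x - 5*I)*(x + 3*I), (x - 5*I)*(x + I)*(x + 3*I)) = x^2 - 2*I*x + 15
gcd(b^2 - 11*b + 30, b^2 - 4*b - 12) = b - 6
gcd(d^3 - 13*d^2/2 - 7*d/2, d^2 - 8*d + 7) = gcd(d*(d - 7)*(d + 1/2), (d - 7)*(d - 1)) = d - 7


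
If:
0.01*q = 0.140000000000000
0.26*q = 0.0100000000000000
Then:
No Solution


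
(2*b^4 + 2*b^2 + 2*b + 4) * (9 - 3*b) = -6*b^5 + 18*b^4 - 6*b^3 + 12*b^2 + 6*b + 36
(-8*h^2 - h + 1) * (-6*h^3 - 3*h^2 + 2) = 48*h^5 + 30*h^4 - 3*h^3 - 19*h^2 - 2*h + 2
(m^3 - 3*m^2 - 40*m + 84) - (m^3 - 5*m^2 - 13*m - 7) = 2*m^2 - 27*m + 91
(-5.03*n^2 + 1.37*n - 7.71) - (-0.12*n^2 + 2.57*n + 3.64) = -4.91*n^2 - 1.2*n - 11.35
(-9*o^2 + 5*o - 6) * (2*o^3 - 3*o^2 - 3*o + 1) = -18*o^5 + 37*o^4 - 6*o^2 + 23*o - 6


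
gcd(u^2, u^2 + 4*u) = u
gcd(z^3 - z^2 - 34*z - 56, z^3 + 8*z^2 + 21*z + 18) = z + 2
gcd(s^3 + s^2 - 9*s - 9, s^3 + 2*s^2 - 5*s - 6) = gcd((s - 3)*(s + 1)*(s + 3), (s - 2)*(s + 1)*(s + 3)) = s^2 + 4*s + 3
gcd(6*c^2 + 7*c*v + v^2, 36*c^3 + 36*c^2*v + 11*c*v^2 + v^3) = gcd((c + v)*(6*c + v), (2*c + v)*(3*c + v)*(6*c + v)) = 6*c + v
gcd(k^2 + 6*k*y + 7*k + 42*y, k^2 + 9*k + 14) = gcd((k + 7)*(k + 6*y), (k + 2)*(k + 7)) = k + 7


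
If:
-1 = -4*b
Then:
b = 1/4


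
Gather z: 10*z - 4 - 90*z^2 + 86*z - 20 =-90*z^2 + 96*z - 24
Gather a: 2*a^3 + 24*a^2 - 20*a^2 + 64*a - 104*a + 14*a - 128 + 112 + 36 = 2*a^3 + 4*a^2 - 26*a + 20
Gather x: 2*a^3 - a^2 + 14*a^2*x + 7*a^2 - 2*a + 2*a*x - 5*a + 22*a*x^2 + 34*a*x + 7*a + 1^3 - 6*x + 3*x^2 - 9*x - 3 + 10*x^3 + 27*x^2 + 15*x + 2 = 2*a^3 + 6*a^2 + 10*x^3 + x^2*(22*a + 30) + x*(14*a^2 + 36*a)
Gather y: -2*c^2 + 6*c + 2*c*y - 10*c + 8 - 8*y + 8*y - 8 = -2*c^2 + 2*c*y - 4*c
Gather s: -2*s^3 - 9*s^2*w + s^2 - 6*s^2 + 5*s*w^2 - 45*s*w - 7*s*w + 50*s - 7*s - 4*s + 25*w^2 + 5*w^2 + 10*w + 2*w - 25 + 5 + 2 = -2*s^3 + s^2*(-9*w - 5) + s*(5*w^2 - 52*w + 39) + 30*w^2 + 12*w - 18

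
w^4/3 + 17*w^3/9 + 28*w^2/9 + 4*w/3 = w*(w/3 + 1)*(w + 2/3)*(w + 2)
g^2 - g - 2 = (g - 2)*(g + 1)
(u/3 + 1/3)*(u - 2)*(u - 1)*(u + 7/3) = u^4/3 + u^3/9 - 17*u^2/9 - u/9 + 14/9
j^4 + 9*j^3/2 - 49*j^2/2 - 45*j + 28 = (j - 4)*(j - 1/2)*(j + 2)*(j + 7)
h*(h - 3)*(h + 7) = h^3 + 4*h^2 - 21*h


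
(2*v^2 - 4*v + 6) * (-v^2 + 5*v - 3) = -2*v^4 + 14*v^3 - 32*v^2 + 42*v - 18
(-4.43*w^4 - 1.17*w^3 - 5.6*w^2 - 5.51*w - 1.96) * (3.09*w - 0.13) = -13.6887*w^5 - 3.0394*w^4 - 17.1519*w^3 - 16.2979*w^2 - 5.3401*w + 0.2548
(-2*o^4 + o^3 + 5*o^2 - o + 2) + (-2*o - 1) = -2*o^4 + o^3 + 5*o^2 - 3*o + 1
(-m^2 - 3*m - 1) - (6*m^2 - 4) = -7*m^2 - 3*m + 3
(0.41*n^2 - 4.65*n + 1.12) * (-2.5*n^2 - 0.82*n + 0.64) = -1.025*n^4 + 11.2888*n^3 + 1.2754*n^2 - 3.8944*n + 0.7168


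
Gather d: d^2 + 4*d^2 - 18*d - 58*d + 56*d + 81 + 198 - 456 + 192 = 5*d^2 - 20*d + 15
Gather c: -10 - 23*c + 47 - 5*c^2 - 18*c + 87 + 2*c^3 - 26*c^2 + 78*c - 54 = 2*c^3 - 31*c^2 + 37*c + 70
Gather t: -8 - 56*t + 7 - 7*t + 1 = -63*t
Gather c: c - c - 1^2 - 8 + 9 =0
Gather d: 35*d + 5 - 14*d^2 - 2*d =-14*d^2 + 33*d + 5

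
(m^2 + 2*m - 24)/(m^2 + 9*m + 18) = (m - 4)/(m + 3)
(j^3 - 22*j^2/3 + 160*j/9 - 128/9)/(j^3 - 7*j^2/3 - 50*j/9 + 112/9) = (3*j - 8)/(3*j + 7)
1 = 1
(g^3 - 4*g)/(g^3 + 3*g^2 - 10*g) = (g + 2)/(g + 5)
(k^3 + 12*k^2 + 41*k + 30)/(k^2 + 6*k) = k + 6 + 5/k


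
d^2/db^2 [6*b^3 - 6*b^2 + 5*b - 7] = 36*b - 12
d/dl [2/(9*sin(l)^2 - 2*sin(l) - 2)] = 4*(1 - 9*sin(l))*cos(l)/(-9*sin(l)^2 + 2*sin(l) + 2)^2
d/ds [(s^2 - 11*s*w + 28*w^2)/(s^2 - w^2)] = w*(11*s^2 - 58*s*w + 11*w^2)/(s^4 - 2*s^2*w^2 + w^4)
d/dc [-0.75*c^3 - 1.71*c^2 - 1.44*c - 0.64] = -2.25*c^2 - 3.42*c - 1.44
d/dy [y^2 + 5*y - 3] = 2*y + 5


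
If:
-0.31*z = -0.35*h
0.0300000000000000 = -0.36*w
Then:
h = 0.885714285714286*z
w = -0.08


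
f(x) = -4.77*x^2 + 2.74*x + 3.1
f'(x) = 2.74 - 9.54*x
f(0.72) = 2.60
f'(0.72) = -4.13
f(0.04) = 3.20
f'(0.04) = 2.36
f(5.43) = -122.66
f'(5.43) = -49.06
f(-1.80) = -17.29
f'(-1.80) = 19.91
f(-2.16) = -25.07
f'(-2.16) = 23.35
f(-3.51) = -65.28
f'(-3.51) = 36.23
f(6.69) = -192.06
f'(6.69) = -61.08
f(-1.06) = -5.16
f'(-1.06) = 12.85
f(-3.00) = -48.05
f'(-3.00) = 31.36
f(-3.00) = -48.05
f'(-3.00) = 31.36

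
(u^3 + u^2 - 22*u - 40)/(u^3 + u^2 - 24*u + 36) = (u^3 + u^2 - 22*u - 40)/(u^3 + u^2 - 24*u + 36)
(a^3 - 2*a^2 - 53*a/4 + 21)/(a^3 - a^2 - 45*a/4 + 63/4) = (a - 4)/(a - 3)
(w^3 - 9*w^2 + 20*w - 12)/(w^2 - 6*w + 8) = (w^2 - 7*w + 6)/(w - 4)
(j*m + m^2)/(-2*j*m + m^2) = (-j - m)/(2*j - m)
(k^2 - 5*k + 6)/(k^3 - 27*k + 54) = (k - 2)/(k^2 + 3*k - 18)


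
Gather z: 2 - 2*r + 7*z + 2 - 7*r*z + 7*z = -2*r + z*(14 - 7*r) + 4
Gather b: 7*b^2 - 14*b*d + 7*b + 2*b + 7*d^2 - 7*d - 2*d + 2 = 7*b^2 + b*(9 - 14*d) + 7*d^2 - 9*d + 2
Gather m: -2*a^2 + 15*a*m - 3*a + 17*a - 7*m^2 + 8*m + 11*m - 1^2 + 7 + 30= -2*a^2 + 14*a - 7*m^2 + m*(15*a + 19) + 36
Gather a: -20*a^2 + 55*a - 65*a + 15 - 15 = -20*a^2 - 10*a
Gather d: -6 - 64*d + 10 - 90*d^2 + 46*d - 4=-90*d^2 - 18*d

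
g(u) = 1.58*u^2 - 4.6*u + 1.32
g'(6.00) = 14.36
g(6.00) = 30.60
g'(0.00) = -4.60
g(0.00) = 1.32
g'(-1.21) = -8.42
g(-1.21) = 9.20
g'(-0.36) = -5.74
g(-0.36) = 3.18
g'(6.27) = 15.21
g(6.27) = 34.59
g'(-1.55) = -9.50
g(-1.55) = 12.25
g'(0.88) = -1.82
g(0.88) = -1.50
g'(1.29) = -0.52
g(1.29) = -1.98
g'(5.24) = 11.96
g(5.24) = 20.60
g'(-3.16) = -14.59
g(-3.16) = 31.63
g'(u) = 3.16*u - 4.6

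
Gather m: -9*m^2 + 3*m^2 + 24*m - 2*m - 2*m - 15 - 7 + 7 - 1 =-6*m^2 + 20*m - 16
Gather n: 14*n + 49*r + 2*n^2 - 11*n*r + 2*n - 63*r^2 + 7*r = 2*n^2 + n*(16 - 11*r) - 63*r^2 + 56*r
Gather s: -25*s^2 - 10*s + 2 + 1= -25*s^2 - 10*s + 3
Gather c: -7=-7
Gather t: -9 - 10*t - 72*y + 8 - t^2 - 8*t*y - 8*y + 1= -t^2 + t*(-8*y - 10) - 80*y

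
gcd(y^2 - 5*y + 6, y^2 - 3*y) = y - 3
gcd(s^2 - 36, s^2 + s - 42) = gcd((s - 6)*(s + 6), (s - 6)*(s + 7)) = s - 6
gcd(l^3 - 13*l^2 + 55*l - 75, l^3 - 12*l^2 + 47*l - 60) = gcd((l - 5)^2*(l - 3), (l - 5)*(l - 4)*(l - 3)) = l^2 - 8*l + 15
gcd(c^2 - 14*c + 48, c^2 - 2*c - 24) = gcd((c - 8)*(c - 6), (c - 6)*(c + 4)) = c - 6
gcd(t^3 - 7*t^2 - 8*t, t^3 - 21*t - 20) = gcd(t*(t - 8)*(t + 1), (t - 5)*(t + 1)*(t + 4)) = t + 1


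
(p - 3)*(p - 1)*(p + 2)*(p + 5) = p^4 + 3*p^3 - 15*p^2 - 19*p + 30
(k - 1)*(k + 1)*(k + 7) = k^3 + 7*k^2 - k - 7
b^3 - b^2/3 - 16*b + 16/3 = (b - 4)*(b - 1/3)*(b + 4)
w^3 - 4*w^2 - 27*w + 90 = (w - 6)*(w - 3)*(w + 5)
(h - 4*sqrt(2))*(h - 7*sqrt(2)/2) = h^2 - 15*sqrt(2)*h/2 + 28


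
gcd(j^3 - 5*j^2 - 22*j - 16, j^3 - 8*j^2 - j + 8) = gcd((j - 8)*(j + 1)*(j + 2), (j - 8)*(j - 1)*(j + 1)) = j^2 - 7*j - 8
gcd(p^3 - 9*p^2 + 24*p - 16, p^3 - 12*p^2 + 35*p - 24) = p - 1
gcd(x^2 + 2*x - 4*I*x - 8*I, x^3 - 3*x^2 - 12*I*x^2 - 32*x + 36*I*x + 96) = x - 4*I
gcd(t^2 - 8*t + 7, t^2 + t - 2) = t - 1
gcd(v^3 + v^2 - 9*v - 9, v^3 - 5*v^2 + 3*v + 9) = v^2 - 2*v - 3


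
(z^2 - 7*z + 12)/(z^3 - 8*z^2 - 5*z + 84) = (z - 3)/(z^2 - 4*z - 21)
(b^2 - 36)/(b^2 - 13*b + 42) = (b + 6)/(b - 7)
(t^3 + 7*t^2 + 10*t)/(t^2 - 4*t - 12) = t*(t + 5)/(t - 6)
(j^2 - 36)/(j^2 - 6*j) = (j + 6)/j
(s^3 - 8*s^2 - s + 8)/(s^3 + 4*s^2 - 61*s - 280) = (s^2 - 1)/(s^2 + 12*s + 35)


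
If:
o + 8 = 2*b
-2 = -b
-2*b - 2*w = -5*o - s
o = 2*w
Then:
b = 2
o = -4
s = 20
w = -2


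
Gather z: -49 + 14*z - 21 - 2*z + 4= 12*z - 66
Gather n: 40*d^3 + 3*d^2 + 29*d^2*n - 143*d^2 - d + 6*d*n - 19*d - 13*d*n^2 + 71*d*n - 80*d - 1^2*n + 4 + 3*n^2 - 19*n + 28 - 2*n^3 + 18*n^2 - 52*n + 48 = 40*d^3 - 140*d^2 - 100*d - 2*n^3 + n^2*(21 - 13*d) + n*(29*d^2 + 77*d - 72) + 80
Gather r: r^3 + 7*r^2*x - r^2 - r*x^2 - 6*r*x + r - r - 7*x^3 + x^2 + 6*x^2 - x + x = r^3 + r^2*(7*x - 1) + r*(-x^2 - 6*x) - 7*x^3 + 7*x^2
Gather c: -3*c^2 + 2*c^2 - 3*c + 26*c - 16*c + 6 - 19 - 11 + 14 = -c^2 + 7*c - 10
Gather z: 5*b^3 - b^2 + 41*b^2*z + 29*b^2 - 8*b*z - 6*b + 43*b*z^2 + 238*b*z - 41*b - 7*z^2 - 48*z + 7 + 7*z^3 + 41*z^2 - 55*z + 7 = 5*b^3 + 28*b^2 - 47*b + 7*z^3 + z^2*(43*b + 34) + z*(41*b^2 + 230*b - 103) + 14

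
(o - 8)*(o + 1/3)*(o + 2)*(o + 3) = o^4 - 8*o^3/3 - 35*o^2 - 178*o/3 - 16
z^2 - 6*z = z*(z - 6)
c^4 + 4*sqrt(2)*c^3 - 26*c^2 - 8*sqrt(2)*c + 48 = (c - 2*sqrt(2))*(c - sqrt(2))*(c + sqrt(2))*(c + 6*sqrt(2))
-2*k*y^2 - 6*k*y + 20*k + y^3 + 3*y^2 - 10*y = (-2*k + y)*(y - 2)*(y + 5)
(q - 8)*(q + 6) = q^2 - 2*q - 48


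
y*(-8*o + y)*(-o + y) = 8*o^2*y - 9*o*y^2 + y^3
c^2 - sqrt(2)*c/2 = c*(c - sqrt(2)/2)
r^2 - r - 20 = (r - 5)*(r + 4)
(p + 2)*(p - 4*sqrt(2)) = p^2 - 4*sqrt(2)*p + 2*p - 8*sqrt(2)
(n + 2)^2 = n^2 + 4*n + 4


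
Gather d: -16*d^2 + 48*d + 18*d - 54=-16*d^2 + 66*d - 54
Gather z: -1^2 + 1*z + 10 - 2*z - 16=-z - 7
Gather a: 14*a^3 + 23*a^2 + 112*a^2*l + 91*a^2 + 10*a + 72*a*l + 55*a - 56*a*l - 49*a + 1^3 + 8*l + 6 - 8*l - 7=14*a^3 + a^2*(112*l + 114) + a*(16*l + 16)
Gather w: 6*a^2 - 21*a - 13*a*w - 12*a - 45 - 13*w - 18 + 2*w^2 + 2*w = 6*a^2 - 33*a + 2*w^2 + w*(-13*a - 11) - 63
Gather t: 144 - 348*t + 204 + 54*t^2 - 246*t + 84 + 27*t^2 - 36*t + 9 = 81*t^2 - 630*t + 441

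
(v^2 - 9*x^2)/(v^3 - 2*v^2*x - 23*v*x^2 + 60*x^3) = (-v - 3*x)/(-v^2 - v*x + 20*x^2)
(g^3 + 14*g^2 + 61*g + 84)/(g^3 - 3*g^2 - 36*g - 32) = (g^2 + 10*g + 21)/(g^2 - 7*g - 8)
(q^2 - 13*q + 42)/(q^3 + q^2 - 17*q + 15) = (q^2 - 13*q + 42)/(q^3 + q^2 - 17*q + 15)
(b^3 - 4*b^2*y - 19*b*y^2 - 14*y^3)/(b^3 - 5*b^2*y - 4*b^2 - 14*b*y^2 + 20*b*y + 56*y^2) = (b + y)/(b - 4)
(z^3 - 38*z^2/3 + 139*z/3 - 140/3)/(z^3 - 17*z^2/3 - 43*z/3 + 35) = (z - 4)/(z + 3)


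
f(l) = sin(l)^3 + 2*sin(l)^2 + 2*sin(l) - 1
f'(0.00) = 2.00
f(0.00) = -1.00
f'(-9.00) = -0.78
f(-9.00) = -1.55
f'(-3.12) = -1.91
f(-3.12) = -1.04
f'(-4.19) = -3.85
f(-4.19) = 2.89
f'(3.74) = -0.58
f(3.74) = -1.67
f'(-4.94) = 1.97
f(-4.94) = 3.77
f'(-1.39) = 0.17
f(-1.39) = -1.98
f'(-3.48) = -3.45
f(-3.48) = -0.08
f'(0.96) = 4.18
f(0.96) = 2.53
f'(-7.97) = -0.11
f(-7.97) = -1.99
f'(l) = 3*sin(l)^2*cos(l) + 4*sin(l)*cos(l) + 2*cos(l)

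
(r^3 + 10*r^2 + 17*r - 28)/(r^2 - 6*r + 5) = (r^2 + 11*r + 28)/(r - 5)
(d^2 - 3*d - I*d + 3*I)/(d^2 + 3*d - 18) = (d - I)/(d + 6)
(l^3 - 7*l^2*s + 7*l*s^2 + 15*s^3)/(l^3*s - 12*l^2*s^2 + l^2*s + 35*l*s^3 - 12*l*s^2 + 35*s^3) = (-l^2 + 2*l*s + 3*s^2)/(s*(-l^2 + 7*l*s - l + 7*s))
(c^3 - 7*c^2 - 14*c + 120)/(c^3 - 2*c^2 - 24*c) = (c - 5)/c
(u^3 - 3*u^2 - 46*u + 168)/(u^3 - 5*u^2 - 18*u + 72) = (u^2 + 3*u - 28)/(u^2 + u - 12)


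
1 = 1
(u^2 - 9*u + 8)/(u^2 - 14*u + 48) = (u - 1)/(u - 6)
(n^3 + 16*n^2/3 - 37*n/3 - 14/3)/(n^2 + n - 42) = (3*n^2 - 5*n - 2)/(3*(n - 6))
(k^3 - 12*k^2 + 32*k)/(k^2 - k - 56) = k*(k - 4)/(k + 7)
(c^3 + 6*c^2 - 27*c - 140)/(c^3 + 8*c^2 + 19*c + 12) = (c^2 + 2*c - 35)/(c^2 + 4*c + 3)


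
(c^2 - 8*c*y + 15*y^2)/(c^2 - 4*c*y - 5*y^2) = (c - 3*y)/(c + y)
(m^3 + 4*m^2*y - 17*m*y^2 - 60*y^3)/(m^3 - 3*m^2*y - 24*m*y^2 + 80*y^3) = (-m - 3*y)/(-m + 4*y)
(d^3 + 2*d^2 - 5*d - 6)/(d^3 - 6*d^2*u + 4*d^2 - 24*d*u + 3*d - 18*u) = (2 - d)/(-d + 6*u)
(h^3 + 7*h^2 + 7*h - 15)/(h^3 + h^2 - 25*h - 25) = (h^2 + 2*h - 3)/(h^2 - 4*h - 5)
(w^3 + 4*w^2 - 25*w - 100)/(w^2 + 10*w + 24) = (w^2 - 25)/(w + 6)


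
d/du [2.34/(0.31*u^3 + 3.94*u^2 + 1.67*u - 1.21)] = (-2.1762*u^2 - 18.4392*u - 3.9078)/(0.31*u^3 + 3.94*u^2 + 1.67*u - 1.21)^2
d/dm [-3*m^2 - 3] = -6*m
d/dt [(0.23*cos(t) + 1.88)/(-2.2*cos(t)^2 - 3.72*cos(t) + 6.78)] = (0.506*sin(t)^2 - 8.272*cos(t) - 9.059)*sin(t)/(2.2*cos(t)^2 + 3.72*cos(t) - 6.78)^2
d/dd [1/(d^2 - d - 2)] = (1 - 2*d)/(-d^2 + d + 2)^2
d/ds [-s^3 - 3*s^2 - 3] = 3*s*(-s - 2)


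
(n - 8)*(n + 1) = n^2 - 7*n - 8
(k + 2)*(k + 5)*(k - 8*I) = k^3 + 7*k^2 - 8*I*k^2 + 10*k - 56*I*k - 80*I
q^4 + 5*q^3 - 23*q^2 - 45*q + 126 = (q - 3)*(q - 2)*(q + 3)*(q + 7)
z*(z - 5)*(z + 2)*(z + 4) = z^4 + z^3 - 22*z^2 - 40*z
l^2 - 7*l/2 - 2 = (l - 4)*(l + 1/2)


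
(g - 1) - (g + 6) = -7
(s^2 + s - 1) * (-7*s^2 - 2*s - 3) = -7*s^4 - 9*s^3 + 2*s^2 - s + 3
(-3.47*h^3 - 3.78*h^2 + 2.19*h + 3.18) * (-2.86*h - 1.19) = 9.9242*h^4 + 14.9401*h^3 - 1.7652*h^2 - 11.7009*h - 3.7842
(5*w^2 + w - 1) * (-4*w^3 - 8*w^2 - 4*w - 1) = -20*w^5 - 44*w^4 - 24*w^3 - w^2 + 3*w + 1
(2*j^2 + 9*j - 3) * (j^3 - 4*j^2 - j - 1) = 2*j^5 + j^4 - 41*j^3 + j^2 - 6*j + 3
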